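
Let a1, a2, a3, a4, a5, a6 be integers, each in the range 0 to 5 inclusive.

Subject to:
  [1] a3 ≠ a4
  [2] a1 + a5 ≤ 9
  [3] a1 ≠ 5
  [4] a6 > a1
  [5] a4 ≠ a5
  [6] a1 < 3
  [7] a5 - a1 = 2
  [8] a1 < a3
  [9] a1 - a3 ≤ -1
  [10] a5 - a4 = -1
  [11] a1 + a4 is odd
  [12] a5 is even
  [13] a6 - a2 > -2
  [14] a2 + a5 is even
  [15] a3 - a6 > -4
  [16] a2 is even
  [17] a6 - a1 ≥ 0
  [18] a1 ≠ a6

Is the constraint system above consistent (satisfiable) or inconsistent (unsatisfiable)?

Satisfiable

Setting (a1, a2, a3, a4, a5, a6) = (2, 4, 4, 5, 4, 5) satisfies everything: constraint 2: a1 + a5 = 6; constraint 7: a5 - a1 = 2, and the others follow.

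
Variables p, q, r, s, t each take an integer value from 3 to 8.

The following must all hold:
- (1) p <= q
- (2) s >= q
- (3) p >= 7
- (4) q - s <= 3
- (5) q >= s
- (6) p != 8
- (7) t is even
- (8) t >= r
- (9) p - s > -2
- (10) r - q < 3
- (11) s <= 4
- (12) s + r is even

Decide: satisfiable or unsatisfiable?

Unsatisfiable

From constraints 1 and 3: q ≥ p and p ≥ 7, so q ≥ 7. From constraints 2 and 11: q ≤ s and s ≤ 4, so q ≤ 4. But 4 < 7, so no value of q works.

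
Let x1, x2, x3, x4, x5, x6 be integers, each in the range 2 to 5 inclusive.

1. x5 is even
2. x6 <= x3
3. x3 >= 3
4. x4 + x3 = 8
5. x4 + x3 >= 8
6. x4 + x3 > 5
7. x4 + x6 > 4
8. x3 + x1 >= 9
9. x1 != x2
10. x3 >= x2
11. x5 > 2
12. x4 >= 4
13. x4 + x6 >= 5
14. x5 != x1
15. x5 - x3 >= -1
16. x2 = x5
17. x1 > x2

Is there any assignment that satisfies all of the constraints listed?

Satisfiable

Setting (x1, x2, x3, x4, x5, x6) = (5, 4, 4, 4, 4, 2) satisfies everything: constraint 4: x4 + x3 = 8; constraint 5: x4 + x3 = 8, and the others follow.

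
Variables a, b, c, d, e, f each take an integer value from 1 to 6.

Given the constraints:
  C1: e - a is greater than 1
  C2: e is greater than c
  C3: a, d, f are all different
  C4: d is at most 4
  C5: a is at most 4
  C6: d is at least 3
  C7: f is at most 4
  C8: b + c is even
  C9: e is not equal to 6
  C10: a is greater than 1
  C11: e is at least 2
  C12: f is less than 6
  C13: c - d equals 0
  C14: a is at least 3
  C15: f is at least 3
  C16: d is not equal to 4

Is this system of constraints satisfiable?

Unsatisfiable

Constraints 4, 5, 6, 7, 14, and 15 confine each of a, d, f to the 2 values {3, 4}.
Constraint 3 requires all 3 of them to be distinct, but only 2 values are available — impossible by the pigeonhole principle.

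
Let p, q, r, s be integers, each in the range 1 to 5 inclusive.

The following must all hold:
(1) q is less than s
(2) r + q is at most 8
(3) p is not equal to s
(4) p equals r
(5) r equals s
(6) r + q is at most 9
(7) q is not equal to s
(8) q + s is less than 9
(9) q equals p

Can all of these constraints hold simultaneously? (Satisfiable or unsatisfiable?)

From constraints 4, 5, and 9, q = p = r = s, so q = s. But constraint 7 says q ≠ s. Contradiction.

Unsatisfiable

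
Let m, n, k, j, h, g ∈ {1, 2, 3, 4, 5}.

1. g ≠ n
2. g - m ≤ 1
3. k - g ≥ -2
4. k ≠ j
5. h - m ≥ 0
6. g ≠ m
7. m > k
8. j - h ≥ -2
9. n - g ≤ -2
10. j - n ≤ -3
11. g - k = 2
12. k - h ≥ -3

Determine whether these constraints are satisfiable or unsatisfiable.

Unsatisfiable

Constraints 2, 5, 8, 9, and 10 give m − g ≥ -1, g − n ≥ 2, n − j ≥ 3, j − h ≥ -2, h − m ≥ 0.
Adding all 5 inequalities: the left sides telescope to 0, and the right sides sum to (-1) + 2 + 3 + (-2) + 0 = 2. So 0 ≥ 2, which is false.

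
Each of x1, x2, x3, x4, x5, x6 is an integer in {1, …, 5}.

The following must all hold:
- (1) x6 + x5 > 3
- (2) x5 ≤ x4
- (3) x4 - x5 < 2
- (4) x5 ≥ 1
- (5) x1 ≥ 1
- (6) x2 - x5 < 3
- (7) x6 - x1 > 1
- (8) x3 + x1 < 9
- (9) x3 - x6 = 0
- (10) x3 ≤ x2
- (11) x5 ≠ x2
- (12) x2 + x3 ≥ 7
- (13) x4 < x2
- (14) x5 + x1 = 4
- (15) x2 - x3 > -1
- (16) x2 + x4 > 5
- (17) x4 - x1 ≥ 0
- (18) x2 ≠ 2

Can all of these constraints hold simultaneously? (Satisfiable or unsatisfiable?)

Satisfiable

Try x1 = 2, x2 = 4, x3 = 4, x4 = 3, x5 = 2, x6 = 4.
Check constraint 1: x6 + x5 = 6; constraint 3: x4 - x5 = 1; constraint 6: x2 - x5 = 2. The remaining constraints are straightforward to verify.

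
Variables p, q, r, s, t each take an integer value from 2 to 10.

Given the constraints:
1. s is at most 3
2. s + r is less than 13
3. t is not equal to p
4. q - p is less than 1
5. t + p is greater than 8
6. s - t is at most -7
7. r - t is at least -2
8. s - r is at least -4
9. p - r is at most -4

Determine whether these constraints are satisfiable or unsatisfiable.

Constraints 6, 7, and 8 give s − r ≥ -4, r − t ≥ -2, t − s ≥ 7.
Adding all 3 inequalities: the left sides telescope to 0, and the right sides sum to (-4) + (-2) + 7 = 1. So 0 ≥ 1, which is false.

Unsatisfiable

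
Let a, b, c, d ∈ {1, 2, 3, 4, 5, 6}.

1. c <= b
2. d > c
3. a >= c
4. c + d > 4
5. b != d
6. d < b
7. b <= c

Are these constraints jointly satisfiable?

Constraints 2, 6, and 7 give b ≤ c, c < d, d < b. Chaining: b ≤ c < d < b, which forces b < b — impossible.

Unsatisfiable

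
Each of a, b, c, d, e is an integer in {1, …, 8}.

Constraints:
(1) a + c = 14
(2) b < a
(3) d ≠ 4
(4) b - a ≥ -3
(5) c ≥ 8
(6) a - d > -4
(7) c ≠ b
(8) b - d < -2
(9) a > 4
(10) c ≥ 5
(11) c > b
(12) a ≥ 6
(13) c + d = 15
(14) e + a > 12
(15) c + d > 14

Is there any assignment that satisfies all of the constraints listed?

Satisfiable

Try a = 6, b = 4, c = 8, d = 7, e = 8.
Check constraint 1: a + c = 14; constraint 4: b - a = -2; constraint 6: a - d = -1. The remaining constraints are straightforward to verify.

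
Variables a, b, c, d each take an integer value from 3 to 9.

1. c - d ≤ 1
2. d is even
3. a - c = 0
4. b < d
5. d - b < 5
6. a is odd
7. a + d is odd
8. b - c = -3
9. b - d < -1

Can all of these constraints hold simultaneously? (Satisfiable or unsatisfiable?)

The assignment a = 9, b = 6, c = 9, d = 8 works:
  constraint 1 holds since c - d = 1.
  constraint 3 holds since a - c = 0.
  constraint 5 holds since d - b = 2.
The rest check out directly.

Satisfiable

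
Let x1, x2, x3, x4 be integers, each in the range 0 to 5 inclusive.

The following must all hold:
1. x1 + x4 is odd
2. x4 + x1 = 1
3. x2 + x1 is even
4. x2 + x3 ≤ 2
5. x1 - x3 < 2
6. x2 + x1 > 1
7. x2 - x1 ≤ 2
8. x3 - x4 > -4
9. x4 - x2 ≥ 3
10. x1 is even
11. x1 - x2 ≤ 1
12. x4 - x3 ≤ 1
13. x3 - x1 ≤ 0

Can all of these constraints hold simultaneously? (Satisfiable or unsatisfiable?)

Unsatisfiable

Constraints 9, 11, 12, and 13 give x4 − x2 ≥ 3, x2 − x1 ≥ -1, x1 − x3 ≥ 0, x3 − x4 ≥ -1.
Adding all 4 inequalities: the left sides telescope to 0, and the right sides sum to 3 + (-1) + 0 + (-1) = 1. So 0 ≥ 1, which is false.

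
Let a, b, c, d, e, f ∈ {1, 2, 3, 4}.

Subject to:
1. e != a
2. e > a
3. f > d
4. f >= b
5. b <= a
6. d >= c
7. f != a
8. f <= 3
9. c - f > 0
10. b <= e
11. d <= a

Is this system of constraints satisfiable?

Constraints 3, 6, and 9 give d < f, f < c, c ≤ d. Chaining: d < f < c ≤ d, which forces d < d — impossible.

Unsatisfiable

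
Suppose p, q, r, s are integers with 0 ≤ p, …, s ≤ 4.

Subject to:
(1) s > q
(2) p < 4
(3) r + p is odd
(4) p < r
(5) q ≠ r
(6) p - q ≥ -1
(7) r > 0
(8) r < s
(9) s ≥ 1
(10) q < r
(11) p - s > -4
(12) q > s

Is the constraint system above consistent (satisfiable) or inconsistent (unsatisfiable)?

Constraints 8, 10, and 12 give s < q, q < r, r < s. Chaining: s < q < r < s, which forces s < s — impossible.

Unsatisfiable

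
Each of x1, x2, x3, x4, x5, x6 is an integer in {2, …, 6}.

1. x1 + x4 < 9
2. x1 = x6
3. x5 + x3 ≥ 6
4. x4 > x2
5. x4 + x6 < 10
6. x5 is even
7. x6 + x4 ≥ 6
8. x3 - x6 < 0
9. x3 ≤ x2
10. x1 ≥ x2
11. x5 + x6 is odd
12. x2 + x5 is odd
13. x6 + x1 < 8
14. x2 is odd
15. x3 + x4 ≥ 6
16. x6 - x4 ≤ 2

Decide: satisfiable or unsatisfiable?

Satisfiable

Setting (x1, x2, x3, x4, x5, x6) = (3, 3, 2, 4, 4, 3) satisfies everything: constraint 1: x1 + x4 = 7; constraint 3: x5 + x3 = 6, and the others follow.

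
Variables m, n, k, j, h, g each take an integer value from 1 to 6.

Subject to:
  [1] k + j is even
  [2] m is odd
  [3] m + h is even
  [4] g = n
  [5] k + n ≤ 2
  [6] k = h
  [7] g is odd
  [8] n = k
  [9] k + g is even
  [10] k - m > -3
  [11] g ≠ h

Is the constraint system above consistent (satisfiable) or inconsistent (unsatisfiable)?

Unsatisfiable

From constraints 4, 6, and 8, g = n = k = h, so g = h. But constraint 11 says g ≠ h. Contradiction.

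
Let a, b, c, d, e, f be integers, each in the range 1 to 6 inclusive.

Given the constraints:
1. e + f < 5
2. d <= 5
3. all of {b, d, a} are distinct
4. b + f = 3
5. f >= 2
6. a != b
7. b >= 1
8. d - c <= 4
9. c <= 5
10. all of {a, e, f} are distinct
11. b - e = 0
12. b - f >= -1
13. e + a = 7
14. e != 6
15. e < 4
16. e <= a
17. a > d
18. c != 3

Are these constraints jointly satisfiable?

Satisfiable

One satisfying assignment is a = 6, b = 1, c = 2, d = 4, e = 1, f = 2.
For the less obvious constraints — constraint 1: e + f = 3; constraint 4: b + f = 3; constraint 8: d - c = 2 — and the others hold by inspection.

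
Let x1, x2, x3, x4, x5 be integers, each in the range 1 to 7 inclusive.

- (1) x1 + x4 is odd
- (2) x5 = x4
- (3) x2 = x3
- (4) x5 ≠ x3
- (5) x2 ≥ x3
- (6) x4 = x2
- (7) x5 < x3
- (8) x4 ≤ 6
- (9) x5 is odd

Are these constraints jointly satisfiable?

From constraints 2, 3, and 6, x5 = x4 = x2 = x3, so x5 = x3. But constraint 4 says x5 ≠ x3. Contradiction.

Unsatisfiable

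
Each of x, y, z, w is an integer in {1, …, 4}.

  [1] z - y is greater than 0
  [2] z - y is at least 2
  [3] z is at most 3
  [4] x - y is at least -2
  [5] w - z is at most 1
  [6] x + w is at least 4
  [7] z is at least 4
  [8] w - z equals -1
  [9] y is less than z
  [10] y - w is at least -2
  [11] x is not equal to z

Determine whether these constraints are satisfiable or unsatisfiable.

From constraint 7: z ≥ 4. From constraint 3: z ≤ 3. But 3 < 4, so no value of z works.

Unsatisfiable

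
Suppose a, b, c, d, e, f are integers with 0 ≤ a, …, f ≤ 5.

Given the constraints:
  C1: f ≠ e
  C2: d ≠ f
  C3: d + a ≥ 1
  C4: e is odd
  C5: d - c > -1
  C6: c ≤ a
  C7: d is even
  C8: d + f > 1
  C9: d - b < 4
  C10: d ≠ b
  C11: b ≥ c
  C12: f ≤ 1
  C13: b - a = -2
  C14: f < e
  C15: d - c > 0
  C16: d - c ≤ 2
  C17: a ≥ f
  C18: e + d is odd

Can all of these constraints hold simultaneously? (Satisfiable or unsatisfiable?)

Take a = 2, b = 0, c = 0, d = 2, e = 1, f = 0. Then constraint 3: d + a = 4; constraint 5: d - c = 2; constraint 8: d + f = 2, and every other listed constraint is also met.

Satisfiable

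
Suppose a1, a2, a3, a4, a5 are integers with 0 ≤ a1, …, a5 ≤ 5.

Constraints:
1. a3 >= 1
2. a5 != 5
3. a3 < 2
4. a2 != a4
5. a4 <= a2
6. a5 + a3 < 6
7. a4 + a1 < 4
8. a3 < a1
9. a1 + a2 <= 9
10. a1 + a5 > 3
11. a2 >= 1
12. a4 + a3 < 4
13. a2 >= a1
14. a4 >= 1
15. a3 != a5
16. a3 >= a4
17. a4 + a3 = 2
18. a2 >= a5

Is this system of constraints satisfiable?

Satisfiable

Setting (a1, a2, a3, a4, a5) = (2, 4, 1, 1, 2) satisfies everything: constraint 6: a5 + a3 = 3; constraint 7: a4 + a1 = 3, and the others follow.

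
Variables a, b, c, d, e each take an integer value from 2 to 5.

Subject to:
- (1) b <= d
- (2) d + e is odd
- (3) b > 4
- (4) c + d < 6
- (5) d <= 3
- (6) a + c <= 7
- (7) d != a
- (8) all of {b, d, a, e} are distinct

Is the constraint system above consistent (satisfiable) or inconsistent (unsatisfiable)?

From constraint 3: b ≥ 5. From constraints 1 and 5: b ≤ d and d ≤ 3, so b ≤ 3. But 3 < 5, so no value of b works.

Unsatisfiable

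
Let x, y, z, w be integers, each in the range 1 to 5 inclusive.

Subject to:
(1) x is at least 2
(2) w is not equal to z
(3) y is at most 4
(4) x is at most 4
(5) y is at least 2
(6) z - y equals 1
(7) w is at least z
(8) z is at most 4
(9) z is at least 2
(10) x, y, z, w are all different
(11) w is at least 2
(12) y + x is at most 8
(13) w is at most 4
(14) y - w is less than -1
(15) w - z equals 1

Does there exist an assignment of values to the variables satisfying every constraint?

Unsatisfiable

Constraints 1, 3, 4, 5, 8, 9, 11, and 13 confine each of x, y, z, w to the 3 values {2, …, 4}.
Constraint 10 requires all 4 of them to be distinct, but only 3 values are available — impossible by the pigeonhole principle.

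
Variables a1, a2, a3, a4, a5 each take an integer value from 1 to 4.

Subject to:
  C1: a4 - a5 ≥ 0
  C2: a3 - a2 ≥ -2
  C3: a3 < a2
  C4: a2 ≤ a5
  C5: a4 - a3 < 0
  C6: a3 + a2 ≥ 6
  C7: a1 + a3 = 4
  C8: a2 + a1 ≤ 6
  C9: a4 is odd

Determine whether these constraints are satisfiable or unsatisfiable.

Constraints 1, 3, 4, and 5 give a4 < a3, a3 < a2, a2 ≤ a5, a5 ≤ a4. Chaining: a4 < a3 < a2 ≤ a5 ≤ a4, which forces a4 < a4 — impossible.

Unsatisfiable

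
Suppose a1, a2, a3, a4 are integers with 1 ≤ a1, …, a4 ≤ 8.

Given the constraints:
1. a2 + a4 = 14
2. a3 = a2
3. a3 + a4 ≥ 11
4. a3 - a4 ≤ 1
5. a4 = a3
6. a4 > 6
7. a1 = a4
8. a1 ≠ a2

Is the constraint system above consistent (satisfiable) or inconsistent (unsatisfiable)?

Unsatisfiable

From constraints 2, 5, and 7, a1 = a4 = a3 = a2, so a1 = a2. But constraint 8 says a1 ≠ a2. Contradiction.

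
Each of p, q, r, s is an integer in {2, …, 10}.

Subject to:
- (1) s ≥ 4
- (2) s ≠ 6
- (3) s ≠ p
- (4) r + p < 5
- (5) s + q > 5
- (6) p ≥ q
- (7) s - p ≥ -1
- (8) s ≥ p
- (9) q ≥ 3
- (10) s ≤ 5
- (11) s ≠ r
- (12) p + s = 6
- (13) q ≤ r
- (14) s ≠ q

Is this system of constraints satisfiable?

From constraints 6 and 9: p ≥ q ≥ 3. From constraint 1: s ≥ 4. Hence p + s ≥ 7. But constraint 12 requires p + s = 6, and 6 < 7. Contradiction.

Unsatisfiable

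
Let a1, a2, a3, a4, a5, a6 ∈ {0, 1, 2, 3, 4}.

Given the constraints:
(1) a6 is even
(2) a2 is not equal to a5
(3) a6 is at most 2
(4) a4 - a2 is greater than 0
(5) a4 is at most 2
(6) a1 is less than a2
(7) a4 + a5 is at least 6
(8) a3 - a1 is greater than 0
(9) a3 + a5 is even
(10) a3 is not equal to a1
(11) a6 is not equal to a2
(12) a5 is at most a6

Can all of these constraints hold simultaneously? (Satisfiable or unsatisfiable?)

From constraint 5: a4 ≤ 2. From constraints 3 and 12: a5 ≤ a6 ≤ 2. Hence a4 + a5 ≤ 4. But constraint 7 requires a4 + a5 ≥ 6, and 6 > 4. Contradiction.

Unsatisfiable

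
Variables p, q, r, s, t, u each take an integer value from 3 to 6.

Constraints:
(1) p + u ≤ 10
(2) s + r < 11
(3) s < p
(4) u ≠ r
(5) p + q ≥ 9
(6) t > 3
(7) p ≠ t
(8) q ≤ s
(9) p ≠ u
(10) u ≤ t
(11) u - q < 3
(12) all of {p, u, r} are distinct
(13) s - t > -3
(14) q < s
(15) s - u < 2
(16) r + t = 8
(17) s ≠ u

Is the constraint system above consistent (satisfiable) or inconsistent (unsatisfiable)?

Satisfiable

Take p = 6, q = 3, r = 3, s = 5, t = 5, u = 4. Then constraint 1: p + u = 10; constraint 2: s + r = 8, and every other listed constraint is also met.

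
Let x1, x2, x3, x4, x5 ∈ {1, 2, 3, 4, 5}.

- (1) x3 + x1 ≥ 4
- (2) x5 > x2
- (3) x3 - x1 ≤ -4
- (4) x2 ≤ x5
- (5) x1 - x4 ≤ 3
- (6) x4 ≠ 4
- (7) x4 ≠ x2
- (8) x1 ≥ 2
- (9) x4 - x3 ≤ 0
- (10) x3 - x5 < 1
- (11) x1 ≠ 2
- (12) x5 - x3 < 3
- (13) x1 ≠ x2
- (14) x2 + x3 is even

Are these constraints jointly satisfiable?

Unsatisfiable

Constraints 3, 5, and 9 give x3 − x4 ≥ 0, x4 − x1 ≥ -3, x1 − x3 ≥ 4.
Adding all 3 inequalities: the left sides telescope to 0, and the right sides sum to 0 + (-3) + 4 = 1. So 0 ≥ 1, which is false.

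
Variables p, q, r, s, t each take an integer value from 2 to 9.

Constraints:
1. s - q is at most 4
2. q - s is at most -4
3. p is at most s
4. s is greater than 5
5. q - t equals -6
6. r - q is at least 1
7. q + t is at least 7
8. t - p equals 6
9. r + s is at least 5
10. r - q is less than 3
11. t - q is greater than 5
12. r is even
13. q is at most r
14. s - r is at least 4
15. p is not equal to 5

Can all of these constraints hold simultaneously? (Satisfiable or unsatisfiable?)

Unsatisfiable

Constraints 1, 6, and 14 give r − q ≥ 1, q − s ≥ -4, s − r ≥ 4.
Adding all 3 inequalities: the left sides telescope to 0, and the right sides sum to 1 + (-4) + 4 = 1. So 0 ≥ 1, which is false.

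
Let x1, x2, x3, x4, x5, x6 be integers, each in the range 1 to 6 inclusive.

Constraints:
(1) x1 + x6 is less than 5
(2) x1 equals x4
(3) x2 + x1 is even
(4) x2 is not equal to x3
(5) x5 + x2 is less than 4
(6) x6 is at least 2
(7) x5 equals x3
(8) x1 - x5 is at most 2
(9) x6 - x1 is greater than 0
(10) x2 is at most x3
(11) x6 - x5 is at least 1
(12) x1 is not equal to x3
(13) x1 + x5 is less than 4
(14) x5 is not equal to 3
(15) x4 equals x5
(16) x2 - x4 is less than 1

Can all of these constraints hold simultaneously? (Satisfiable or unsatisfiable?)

From constraints 2, 7, and 15, x1 = x4 = x5 = x3, so x1 = x3. But constraint 12 says x1 ≠ x3. Contradiction.

Unsatisfiable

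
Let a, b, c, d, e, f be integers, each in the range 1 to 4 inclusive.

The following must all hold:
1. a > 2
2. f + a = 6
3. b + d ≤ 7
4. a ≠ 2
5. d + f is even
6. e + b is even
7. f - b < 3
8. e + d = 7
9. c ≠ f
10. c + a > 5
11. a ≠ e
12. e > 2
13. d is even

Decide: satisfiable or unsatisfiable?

Satisfiable

Setting (a, b, c, d, e, f) = (4, 1, 3, 4, 3, 2) satisfies everything: constraint 2: f + a = 6; constraint 3: b + d = 5, and the others follow.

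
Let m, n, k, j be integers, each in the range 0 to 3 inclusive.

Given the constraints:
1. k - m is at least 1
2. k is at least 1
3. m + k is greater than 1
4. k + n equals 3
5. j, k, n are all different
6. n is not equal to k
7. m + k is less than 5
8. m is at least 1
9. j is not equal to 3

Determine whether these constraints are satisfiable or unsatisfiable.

The assignment m = 1, n = 0, k = 3, j = 1 works:
  constraint 1 holds since k - m = 2.
  constraint 3 holds since m + k = 4.
The rest check out directly.

Satisfiable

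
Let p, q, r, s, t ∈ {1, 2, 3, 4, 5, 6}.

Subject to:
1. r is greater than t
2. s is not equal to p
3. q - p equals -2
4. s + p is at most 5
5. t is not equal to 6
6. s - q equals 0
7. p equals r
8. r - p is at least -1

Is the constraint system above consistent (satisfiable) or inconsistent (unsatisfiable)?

Take p = 3, q = 1, r = 3, s = 1, t = 1. Then constraint 3: q - p = -2; constraint 4: s + p = 4, and every other listed constraint is also met.

Satisfiable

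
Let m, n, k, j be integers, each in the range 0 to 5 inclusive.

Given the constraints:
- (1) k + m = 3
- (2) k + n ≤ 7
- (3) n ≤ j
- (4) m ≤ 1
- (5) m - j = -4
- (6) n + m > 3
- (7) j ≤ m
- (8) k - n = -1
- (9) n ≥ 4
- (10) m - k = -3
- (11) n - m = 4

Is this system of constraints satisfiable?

From constraints 3 and 9: j ≥ n and n ≥ 4, so j ≥ 4. From constraints 4 and 7: j ≤ m and m ≤ 1, so j ≤ 1. But 1 < 4, so no value of j works.

Unsatisfiable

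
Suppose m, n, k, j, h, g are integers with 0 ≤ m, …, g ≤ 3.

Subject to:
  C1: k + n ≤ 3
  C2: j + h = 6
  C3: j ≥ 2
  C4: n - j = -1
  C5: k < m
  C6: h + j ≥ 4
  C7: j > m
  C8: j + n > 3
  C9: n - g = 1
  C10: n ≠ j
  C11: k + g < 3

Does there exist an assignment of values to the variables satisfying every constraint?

Try m = 2, n = 2, k = 0, j = 3, h = 3, g = 1.
Check constraint 1: k + n = 2; constraint 2: j + h = 6. The remaining constraints are straightforward to verify.

Satisfiable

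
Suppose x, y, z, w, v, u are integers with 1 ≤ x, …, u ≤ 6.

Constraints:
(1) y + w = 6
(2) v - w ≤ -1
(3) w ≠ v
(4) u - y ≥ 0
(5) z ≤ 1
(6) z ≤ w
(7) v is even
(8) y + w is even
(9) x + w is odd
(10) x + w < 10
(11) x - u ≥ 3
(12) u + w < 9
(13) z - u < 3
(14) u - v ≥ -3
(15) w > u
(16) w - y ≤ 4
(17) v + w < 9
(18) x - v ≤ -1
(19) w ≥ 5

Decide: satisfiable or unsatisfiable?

Constraints 2, 4, 11, 16, and 18 give u − y ≥ 0, y − w ≥ -4, w − v ≥ 1, v − x ≥ 1, x − u ≥ 3.
Adding all 5 inequalities: the left sides telescope to 0, and the right sides sum to 0 + (-4) + 1 + 1 + 3 = 1. So 0 ≥ 1, which is false.

Unsatisfiable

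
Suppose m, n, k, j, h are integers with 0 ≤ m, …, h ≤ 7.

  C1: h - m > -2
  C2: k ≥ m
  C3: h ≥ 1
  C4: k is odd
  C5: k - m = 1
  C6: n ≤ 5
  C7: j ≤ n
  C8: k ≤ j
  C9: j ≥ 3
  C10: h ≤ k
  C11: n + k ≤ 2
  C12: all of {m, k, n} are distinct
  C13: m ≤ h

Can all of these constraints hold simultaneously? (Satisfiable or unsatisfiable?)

Unsatisfiable

From constraints 7 and 9: n ≥ j ≥ 3. From constraints 3 and 10: k ≥ h ≥ 1. Hence n + k ≥ 4. But constraint 11 requires n + k ≤ 2, and 2 < 4. Contradiction.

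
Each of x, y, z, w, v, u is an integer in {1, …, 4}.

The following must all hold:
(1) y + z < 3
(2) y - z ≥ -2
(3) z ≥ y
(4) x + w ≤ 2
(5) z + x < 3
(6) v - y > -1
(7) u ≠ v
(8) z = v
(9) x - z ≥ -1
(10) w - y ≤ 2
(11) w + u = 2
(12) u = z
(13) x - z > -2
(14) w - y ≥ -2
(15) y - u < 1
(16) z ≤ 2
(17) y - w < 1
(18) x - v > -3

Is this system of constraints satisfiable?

Unsatisfiable

From constraints 8 and 12, u = z = v, so u = v. But constraint 7 says u ≠ v. Contradiction.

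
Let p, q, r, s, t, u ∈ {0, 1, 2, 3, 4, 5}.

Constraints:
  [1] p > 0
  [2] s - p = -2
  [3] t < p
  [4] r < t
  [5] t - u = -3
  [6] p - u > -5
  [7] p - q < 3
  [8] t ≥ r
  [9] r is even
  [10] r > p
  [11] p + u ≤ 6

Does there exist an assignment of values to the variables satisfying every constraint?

Unsatisfiable

Constraints 3, 4, and 10 give r < t, t < p, p < r. Chaining: r < t < p < r, which forces r < r — impossible.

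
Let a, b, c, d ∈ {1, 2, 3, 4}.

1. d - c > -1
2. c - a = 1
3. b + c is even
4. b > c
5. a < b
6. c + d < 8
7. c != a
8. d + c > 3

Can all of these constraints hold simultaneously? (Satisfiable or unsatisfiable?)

Satisfiable

Try a = 1, b = 4, c = 2, d = 4.
Check constraint 1: d - c = 2; constraint 2: c - a = 1; constraint 6: c + d = 6. The remaining constraints are straightforward to verify.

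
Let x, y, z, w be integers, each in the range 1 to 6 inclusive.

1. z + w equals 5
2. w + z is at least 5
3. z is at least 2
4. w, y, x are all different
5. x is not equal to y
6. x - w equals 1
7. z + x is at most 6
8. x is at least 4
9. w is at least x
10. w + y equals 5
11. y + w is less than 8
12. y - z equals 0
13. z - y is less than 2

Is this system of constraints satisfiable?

From constraint 3: z ≥ 2. From constraints 8 and 9: w ≥ x ≥ 4. Hence z + w ≥ 6. But constraint 1 requires z + w = 5, and 5 < 6. Contradiction.

Unsatisfiable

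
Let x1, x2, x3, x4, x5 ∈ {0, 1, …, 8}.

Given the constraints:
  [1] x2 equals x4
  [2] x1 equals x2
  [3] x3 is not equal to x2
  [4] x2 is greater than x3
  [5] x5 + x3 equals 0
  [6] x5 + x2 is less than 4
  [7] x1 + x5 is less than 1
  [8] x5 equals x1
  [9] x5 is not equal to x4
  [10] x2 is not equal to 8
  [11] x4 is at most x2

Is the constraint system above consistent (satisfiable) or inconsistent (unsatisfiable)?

Unsatisfiable

From constraints 1, 2, and 8, x5 = x1 = x2 = x4, so x5 = x4. But constraint 9 says x5 ≠ x4. Contradiction.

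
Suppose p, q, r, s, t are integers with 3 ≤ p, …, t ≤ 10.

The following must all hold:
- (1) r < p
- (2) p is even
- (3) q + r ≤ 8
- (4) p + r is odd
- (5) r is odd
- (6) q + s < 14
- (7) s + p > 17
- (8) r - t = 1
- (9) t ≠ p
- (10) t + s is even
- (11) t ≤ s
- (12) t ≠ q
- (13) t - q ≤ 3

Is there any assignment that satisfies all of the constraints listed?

Try p = 10, q = 3, r = 5, s = 10, t = 4.
Check constraint 3: q + r = 8; constraint 6: q + s = 13; constraint 7: s + p = 20. The remaining constraints are straightforward to verify.

Satisfiable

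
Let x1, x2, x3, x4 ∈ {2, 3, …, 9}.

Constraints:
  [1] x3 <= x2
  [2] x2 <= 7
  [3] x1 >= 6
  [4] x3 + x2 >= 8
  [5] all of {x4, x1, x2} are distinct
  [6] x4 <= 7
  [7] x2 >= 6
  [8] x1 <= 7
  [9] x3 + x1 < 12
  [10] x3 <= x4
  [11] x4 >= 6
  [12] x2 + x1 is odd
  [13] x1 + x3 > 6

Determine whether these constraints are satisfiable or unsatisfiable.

Constraints 2, 3, 6, 7, 8, and 11 confine each of x4, x1, x2 to the 2 values {6, 7}.
Constraint 5 requires all 3 of them to be distinct, but only 2 values are available — impossible by the pigeonhole principle.

Unsatisfiable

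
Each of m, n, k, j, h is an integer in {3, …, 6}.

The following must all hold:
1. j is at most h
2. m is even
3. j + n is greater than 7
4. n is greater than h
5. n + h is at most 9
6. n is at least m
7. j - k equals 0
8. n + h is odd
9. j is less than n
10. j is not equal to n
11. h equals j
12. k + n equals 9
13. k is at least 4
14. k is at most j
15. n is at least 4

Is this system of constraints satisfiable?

Setting (m, n, k, j, h) = (4, 5, 4, 4, 4) satisfies everything: constraint 3: j + n = 9; constraint 5: n + h = 9, and the others follow.

Satisfiable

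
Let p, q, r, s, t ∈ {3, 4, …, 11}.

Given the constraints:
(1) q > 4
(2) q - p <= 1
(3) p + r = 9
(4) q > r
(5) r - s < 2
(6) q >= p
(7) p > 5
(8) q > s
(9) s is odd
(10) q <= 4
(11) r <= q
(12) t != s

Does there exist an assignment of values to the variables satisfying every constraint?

Unsatisfiable

From constraint 7: p ≥ 6. From constraints 6 and 10: p ≤ q and q ≤ 4, so p ≤ 4. But 4 < 6, so no value of p works.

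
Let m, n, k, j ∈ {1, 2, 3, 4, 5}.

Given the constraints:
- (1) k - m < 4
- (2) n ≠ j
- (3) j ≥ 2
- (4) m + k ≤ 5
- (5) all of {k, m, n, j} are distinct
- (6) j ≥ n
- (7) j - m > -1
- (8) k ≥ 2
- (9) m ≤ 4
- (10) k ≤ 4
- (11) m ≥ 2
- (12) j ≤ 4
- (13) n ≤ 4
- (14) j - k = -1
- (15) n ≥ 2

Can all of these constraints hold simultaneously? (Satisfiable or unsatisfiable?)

Constraints 3, 8, 9, 10, 11, 12, 13, and 15 confine each of k, m, n, j to the 3 values {2, …, 4}.
Constraint 5 requires all 4 of them to be distinct, but only 3 values are available — impossible by the pigeonhole principle.

Unsatisfiable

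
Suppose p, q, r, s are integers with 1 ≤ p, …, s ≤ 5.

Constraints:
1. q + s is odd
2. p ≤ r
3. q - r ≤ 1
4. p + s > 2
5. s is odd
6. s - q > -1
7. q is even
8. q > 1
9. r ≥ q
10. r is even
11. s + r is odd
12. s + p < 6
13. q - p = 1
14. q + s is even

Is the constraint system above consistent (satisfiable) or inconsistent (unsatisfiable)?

Unsatisfiable

Constraint 7 makes q even and constraint 5 makes s odd, so q + s must be odd. Constraint 14 says q + s is even — contradiction.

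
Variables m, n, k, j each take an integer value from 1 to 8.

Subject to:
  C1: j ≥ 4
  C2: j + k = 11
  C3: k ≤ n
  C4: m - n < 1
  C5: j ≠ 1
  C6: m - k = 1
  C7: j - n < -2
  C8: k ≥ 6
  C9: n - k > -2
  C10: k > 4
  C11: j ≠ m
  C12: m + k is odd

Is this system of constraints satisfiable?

Setting (m, n, k, j) = (8, 8, 7, 4) satisfies everything: constraint 2: j + k = 11; constraint 4: m - n = 0, and the others follow.

Satisfiable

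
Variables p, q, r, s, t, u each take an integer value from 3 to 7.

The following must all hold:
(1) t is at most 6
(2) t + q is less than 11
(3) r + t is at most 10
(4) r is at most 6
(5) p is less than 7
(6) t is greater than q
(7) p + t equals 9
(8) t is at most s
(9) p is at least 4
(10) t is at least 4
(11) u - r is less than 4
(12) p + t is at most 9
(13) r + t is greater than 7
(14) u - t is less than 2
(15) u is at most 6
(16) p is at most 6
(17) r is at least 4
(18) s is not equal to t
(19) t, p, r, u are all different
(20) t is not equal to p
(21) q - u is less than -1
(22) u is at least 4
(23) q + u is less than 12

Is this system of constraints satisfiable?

Unsatisfiable

Constraints 1, 4, 9, 10, 15, 16, 17, and 22 confine each of t, p, r, u to the 3 values {4, …, 6}.
Constraint 19 requires all 4 of them to be distinct, but only 3 values are available — impossible by the pigeonhole principle.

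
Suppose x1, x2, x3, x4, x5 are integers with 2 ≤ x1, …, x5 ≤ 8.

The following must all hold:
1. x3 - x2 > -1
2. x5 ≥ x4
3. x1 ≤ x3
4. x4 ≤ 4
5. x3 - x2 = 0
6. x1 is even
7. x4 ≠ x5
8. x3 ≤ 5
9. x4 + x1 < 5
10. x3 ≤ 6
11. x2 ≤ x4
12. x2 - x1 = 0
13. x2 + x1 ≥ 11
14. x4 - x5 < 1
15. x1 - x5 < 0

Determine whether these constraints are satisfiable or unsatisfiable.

Unsatisfiable

From constraints 4 and 11: x2 ≤ x4 ≤ 4. From constraints 3 and 8: x1 ≤ x3 ≤ 5. Hence x2 + x1 ≤ 9. But constraint 13 requires x2 + x1 ≥ 11, and 11 > 9. Contradiction.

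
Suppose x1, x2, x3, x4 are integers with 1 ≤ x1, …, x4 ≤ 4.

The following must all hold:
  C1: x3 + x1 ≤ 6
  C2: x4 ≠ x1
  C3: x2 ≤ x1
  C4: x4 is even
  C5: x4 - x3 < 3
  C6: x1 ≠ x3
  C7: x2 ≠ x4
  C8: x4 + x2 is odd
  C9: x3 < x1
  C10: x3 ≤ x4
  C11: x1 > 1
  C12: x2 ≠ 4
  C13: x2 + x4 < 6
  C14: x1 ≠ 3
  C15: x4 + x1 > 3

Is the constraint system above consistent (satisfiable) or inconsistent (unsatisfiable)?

Satisfiable

The assignment x1 = 4, x2 = 3, x3 = 2, x4 = 2 works:
  constraint 1 holds since x3 + x1 = 6.
  constraint 5 holds since x4 - x3 = 0.
  constraint 13 holds since x2 + x4 = 5.
The rest check out directly.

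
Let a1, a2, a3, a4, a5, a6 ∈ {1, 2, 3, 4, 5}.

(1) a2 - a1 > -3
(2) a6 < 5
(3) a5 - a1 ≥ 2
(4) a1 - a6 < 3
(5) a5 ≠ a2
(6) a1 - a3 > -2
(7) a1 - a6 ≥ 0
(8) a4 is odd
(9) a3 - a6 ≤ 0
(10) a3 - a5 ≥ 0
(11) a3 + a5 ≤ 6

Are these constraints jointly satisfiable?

Constraints 3, 7, 9, and 10 give a3 − a5 ≥ 0, a5 − a1 ≥ 2, a1 − a6 ≥ 0, a6 − a3 ≥ 0.
Adding all 4 inequalities: the left sides telescope to 0, and the right sides sum to 0 + 2 + 0 + 0 = 2. So 0 ≥ 2, which is false.

Unsatisfiable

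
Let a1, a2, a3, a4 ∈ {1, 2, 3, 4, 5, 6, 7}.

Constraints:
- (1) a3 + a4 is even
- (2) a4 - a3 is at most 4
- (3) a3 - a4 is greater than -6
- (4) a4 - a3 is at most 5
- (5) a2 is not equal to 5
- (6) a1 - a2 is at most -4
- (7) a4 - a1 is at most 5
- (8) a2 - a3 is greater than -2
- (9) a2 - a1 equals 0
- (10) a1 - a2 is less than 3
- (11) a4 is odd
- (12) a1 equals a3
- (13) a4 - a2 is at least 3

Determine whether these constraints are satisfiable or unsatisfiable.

Unsatisfiable

Constraints 6, 7, and 13 give a1 − a4 ≥ -5, a4 − a2 ≥ 3, a2 − a1 ≥ 4.
Adding all 3 inequalities: the left sides telescope to 0, and the right sides sum to (-5) + 3 + 4 = 2. So 0 ≥ 2, which is false.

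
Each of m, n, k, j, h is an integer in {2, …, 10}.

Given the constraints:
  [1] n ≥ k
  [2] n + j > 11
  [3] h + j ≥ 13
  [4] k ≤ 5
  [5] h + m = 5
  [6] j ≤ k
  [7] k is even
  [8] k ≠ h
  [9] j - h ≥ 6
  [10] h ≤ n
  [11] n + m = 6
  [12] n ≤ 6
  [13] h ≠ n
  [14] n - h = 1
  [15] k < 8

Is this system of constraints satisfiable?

Unsatisfiable

From constraints 10 and 12: h ≤ n ≤ 6. From constraints 4 and 6: j ≤ k ≤ 5. Hence h + j ≤ 11. But constraint 3 requires h + j ≥ 13, and 13 > 11. Contradiction.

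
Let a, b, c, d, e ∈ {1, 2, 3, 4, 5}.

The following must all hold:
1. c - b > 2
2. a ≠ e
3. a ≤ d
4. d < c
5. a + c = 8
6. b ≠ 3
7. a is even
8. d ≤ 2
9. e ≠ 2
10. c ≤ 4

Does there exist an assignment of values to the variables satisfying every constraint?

Unsatisfiable

From constraints 3 and 8: a ≤ d ≤ 2. From constraint 10: c ≤ 4. Hence a + c ≤ 6. But constraint 5 requires a + c = 8, and 8 > 6. Contradiction.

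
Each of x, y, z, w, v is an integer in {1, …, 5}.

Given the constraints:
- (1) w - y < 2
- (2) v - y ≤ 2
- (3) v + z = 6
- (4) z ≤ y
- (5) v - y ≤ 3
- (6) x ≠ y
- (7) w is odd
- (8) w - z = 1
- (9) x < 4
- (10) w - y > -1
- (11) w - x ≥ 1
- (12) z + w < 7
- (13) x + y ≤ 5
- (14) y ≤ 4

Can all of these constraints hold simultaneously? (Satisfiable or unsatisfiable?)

Satisfiable

The assignment x = 1, y = 3, z = 2, w = 3, v = 4 works:
  constraint 1 holds since w - y = 0.
  constraint 2 holds since v - y = 1.
The rest check out directly.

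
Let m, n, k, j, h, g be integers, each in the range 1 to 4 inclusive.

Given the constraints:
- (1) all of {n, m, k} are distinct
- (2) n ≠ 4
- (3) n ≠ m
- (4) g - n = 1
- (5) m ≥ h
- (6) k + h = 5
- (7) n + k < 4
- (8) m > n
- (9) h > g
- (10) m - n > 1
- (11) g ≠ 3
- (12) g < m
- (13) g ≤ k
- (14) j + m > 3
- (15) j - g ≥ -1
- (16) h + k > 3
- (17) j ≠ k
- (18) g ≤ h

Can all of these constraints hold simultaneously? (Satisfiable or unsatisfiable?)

Satisfiable

The assignment m = 3, n = 1, k = 2, j = 1, h = 3, g = 2 works:
  constraint 4 holds since g - n = 1.
  constraint 6 holds since k + h = 5.
  constraint 7 holds since n + k = 3.
The rest check out directly.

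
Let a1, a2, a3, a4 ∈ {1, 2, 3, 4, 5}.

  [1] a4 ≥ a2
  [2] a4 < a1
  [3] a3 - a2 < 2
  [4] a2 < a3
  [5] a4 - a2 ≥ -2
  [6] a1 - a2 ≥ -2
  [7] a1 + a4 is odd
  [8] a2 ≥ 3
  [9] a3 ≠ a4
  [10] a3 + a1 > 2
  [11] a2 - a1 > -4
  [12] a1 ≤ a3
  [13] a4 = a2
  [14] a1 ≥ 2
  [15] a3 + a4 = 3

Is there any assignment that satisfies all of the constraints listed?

Unsatisfiable

From constraints 12 and 14: a3 ≥ a1 ≥ 2. From constraints 1 and 8: a4 ≥ a2 ≥ 3. Hence a3 + a4 ≥ 5. But constraint 15 requires a3 + a4 = 3, and 3 < 5. Contradiction.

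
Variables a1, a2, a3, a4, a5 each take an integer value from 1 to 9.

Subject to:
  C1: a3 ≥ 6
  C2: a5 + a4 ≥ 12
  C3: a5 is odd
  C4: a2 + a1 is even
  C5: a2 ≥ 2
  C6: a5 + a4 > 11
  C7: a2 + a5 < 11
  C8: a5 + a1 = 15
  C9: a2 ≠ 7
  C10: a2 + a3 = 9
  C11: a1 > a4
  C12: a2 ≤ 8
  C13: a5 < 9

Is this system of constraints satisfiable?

Take a1 = 8, a2 = 2, a3 = 7, a4 = 6, a5 = 7. Then constraint 2: a5 + a4 = 13; constraint 6: a5 + a4 = 13, and every other listed constraint is also met.

Satisfiable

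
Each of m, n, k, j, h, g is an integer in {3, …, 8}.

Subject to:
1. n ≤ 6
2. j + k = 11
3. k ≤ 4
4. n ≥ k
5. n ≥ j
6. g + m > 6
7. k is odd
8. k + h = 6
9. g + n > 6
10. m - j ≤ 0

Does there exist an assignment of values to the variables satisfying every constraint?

From constraints 1 and 5: j ≤ n ≤ 6. From constraint 3: k ≤ 4. Hence j + k ≤ 10. But constraint 2 requires j + k = 11, and 11 > 10. Contradiction.

Unsatisfiable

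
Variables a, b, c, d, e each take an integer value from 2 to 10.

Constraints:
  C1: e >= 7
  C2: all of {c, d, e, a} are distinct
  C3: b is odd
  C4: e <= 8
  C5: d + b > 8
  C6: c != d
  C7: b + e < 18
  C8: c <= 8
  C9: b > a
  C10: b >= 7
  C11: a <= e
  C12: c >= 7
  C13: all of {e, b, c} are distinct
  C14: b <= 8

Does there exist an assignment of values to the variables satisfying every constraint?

Constraints 1, 4, 8, 10, 12, and 14 confine each of e, b, c to the 2 values {7, 8}.
Constraint 13 requires all 3 of them to be distinct, but only 2 values are available — impossible by the pigeonhole principle.

Unsatisfiable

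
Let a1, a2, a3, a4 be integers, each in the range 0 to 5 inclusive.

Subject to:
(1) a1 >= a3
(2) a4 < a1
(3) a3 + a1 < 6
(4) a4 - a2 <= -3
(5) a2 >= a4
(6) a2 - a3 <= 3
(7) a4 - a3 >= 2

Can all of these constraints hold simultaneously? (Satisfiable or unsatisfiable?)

Unsatisfiable

Constraints 4, 6, and 7 give a3 − a2 ≥ -3, a2 − a4 ≥ 3, a4 − a3 ≥ 2.
Adding all 3 inequalities: the left sides telescope to 0, and the right sides sum to (-3) + 3 + 2 = 2. So 0 ≥ 2, which is false.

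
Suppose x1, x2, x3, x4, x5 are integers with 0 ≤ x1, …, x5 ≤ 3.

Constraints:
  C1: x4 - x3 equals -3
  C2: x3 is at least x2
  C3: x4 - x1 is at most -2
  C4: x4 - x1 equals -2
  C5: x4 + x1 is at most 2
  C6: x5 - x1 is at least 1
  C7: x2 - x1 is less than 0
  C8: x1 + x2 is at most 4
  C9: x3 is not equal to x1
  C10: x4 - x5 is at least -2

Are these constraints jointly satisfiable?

Constraints 3, 6, and 10 give x1 − x4 ≥ 2, x4 − x5 ≥ -2, x5 − x1 ≥ 1.
Adding all 3 inequalities: the left sides telescope to 0, and the right sides sum to 2 + (-2) + 1 = 1. So 0 ≥ 1, which is false.

Unsatisfiable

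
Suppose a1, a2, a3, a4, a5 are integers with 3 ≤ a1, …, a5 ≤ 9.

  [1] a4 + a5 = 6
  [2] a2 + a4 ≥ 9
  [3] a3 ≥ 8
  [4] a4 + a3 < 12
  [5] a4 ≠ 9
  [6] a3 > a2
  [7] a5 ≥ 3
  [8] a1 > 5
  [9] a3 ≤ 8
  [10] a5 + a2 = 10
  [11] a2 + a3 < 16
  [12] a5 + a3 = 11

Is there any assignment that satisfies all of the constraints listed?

Take a1 = 9, a2 = 7, a3 = 8, a4 = 3, a5 = 3. Then constraint 1: a4 + a5 = 6; constraint 2: a2 + a4 = 10, and every other listed constraint is also met.

Satisfiable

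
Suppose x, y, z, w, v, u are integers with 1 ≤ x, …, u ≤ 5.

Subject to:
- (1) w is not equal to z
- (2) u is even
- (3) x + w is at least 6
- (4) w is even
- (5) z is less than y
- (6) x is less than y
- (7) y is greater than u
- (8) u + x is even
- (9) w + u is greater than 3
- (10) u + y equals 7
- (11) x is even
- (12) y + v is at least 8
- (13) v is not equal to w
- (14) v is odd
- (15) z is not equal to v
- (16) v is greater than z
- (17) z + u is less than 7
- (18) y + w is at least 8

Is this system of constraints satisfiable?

The assignment x = 2, y = 5, z = 3, w = 4, v = 5, u = 2 works:
  constraint 3 holds since x + w = 6.
  constraint 9 holds since w + u = 6.
The rest check out directly.

Satisfiable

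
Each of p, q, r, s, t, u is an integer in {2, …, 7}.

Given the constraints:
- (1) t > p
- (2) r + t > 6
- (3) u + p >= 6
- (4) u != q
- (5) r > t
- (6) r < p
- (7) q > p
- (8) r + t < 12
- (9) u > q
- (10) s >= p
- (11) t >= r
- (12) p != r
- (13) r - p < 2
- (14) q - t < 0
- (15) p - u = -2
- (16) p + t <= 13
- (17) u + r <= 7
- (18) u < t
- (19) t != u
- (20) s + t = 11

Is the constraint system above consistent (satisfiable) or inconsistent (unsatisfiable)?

Constraints 5, 6, 7, 9, and 18 give r < p, p < q, q < u, u < t, t < r. Chaining: r < p < q < u < t < r, which forces r < r — impossible.

Unsatisfiable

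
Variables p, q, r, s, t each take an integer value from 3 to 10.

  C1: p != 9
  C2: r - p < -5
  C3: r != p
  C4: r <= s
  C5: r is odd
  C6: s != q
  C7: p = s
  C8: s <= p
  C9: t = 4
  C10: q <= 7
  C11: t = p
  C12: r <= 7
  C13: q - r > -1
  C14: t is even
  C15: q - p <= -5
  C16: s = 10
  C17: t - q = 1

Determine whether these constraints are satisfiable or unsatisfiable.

Constraint 9 fixes t = 4 and constraint 16 fixes s = 10. Constraints 7 and 11 give t = p = s, so t = s. But 4 ≠ 10 — contradiction.

Unsatisfiable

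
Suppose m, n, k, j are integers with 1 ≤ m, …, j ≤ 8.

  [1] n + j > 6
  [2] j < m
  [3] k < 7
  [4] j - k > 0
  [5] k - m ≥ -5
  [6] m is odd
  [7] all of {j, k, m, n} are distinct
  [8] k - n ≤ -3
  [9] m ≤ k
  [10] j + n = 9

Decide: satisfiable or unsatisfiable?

Constraints 2, 4, and 9 give m ≤ k, k < j, j < m. Chaining: m ≤ k < j < m, which forces m < m — impossible.

Unsatisfiable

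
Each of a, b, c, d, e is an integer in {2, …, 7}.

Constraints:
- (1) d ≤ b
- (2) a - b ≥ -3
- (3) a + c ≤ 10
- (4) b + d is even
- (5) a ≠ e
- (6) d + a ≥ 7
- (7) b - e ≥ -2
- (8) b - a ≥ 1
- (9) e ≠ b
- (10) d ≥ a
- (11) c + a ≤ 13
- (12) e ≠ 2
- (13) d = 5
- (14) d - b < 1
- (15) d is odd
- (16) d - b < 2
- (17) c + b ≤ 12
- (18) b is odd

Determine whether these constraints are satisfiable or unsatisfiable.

Try a = 3, b = 5, c = 7, d = 5, e = 6.
Check constraint 2: a - b = -2; constraint 3: a + c = 10; constraint 6: d + a = 8. The remaining constraints are straightforward to verify.

Satisfiable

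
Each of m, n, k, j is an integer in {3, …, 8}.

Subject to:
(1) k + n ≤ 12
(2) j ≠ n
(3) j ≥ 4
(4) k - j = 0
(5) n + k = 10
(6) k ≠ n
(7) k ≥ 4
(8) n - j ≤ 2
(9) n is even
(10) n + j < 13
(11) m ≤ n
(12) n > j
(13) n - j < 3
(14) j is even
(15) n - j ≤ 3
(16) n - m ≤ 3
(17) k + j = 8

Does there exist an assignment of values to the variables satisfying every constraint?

One satisfying assignment is m = 4, n = 6, k = 4, j = 4.
For the less obvious constraints — constraint 1: k + n = 10; constraint 4: k - j = 0; constraint 5: n + k = 10 — and the others hold by inspection.

Satisfiable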